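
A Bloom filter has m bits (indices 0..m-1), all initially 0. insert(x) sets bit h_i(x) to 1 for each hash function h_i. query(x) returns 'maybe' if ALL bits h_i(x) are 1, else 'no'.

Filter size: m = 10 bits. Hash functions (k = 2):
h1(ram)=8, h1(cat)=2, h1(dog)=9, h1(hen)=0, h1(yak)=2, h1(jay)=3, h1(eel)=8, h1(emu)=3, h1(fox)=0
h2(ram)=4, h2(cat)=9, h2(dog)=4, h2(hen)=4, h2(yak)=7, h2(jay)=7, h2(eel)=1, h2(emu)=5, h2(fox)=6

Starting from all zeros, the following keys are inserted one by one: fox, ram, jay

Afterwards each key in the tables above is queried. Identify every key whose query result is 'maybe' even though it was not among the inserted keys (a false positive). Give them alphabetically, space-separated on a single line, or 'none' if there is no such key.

Start: bits=0000000000
After insert 'fox': sets bits 0 6 -> bits=1000001000
After insert 'ram': sets bits 4 8 -> bits=1000101010
After insert 'jay': sets bits 3 7 -> bits=1001101110
Not inserted: cat dog eel emu hen yak — query each against bits=1001101110:
query cat: checks bit2=0, bit9=0 (has a 0) -> no => not a false positive
query dog: checks bit4=1, bit9=0 (has a 0) -> no => not a false positive
query eel: checks bit1=0, bit8=1 (has a 0) -> no => not a false positive
query emu: checks bit3=1, bit5=0 (has a 0) -> no => not a false positive
query hen: checks bit0=1, bit4=1 (all 1) -> maybe => FALSE POSITIVE
query yak: checks bit2=0, bit7=1 (has a 0) -> no => not a false positive
False positives (alphabetical): hen

Answer: hen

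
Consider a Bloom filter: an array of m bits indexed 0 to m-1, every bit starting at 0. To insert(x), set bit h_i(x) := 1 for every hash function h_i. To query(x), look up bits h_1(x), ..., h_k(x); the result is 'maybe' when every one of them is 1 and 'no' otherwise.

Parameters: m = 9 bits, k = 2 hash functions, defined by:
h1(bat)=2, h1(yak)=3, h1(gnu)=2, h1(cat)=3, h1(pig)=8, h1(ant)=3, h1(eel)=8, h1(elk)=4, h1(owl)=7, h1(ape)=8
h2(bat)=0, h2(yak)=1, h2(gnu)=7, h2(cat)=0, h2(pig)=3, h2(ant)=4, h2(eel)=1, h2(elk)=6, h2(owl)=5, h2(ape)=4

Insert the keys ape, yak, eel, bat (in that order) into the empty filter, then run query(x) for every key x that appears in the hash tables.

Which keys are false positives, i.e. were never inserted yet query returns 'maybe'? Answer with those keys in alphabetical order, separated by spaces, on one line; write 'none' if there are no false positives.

Answer: ant cat pig

Derivation:
Start: bits=000000000
After insert 'ape': sets bits 4 8 -> bits=000010001
After insert 'yak': sets bits 1 3 -> bits=010110001
After insert 'eel': sets bits 1 8 -> bits=010110001
After insert 'bat': sets bits 0 2 -> bits=111110001
Not inserted: ant cat elk gnu owl pig — query each against bits=111110001:
query ant: checks bit3=1, bit4=1 (all 1) -> maybe => FALSE POSITIVE
query cat: checks bit0=1, bit3=1 (all 1) -> maybe => FALSE POSITIVE
query elk: checks bit4=1, bit6=0 (has a 0) -> no => not a false positive
query gnu: checks bit2=1, bit7=0 (has a 0) -> no => not a false positive
query owl: checks bit5=0, bit7=0 (has a 0) -> no => not a false positive
query pig: checks bit3=1, bit8=1 (all 1) -> maybe => FALSE POSITIVE
False positives (alphabetical): ant cat pig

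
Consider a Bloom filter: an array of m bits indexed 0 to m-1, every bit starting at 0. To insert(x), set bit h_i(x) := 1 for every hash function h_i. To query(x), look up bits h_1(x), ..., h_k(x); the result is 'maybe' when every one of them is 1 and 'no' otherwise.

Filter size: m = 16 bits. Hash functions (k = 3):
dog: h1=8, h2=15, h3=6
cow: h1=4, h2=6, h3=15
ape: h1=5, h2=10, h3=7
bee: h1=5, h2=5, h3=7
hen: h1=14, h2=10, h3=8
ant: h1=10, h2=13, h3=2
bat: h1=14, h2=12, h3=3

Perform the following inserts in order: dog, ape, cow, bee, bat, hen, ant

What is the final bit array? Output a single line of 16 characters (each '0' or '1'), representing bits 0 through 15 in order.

Start: bits=0000000000000000
After insert 'dog': sets bits 6 8 15 -> bits=0000001010000001
After insert 'ape': sets bits 5 7 10 -> bits=0000011110100001
After insert 'cow': sets bits 4 6 15 -> bits=0000111110100001
After insert 'bee': sets bits 5 7 -> bits=0000111110100001
After insert 'bat': sets bits 3 12 14 -> bits=0001111110101011
After insert 'hen': sets bits 8 10 14 -> bits=0001111110101011
After insert 'ant': sets bits 2 10 13 -> bits=0011111110101111

Answer: 0011111110101111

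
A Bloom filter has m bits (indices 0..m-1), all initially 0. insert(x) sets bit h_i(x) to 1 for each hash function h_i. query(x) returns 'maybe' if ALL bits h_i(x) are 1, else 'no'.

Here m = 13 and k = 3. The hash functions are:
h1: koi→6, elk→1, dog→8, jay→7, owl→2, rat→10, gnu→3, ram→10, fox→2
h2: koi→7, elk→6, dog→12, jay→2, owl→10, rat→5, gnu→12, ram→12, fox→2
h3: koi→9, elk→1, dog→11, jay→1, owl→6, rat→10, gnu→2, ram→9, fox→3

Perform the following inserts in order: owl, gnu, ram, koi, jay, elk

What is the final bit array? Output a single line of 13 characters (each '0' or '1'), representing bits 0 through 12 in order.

Start: bits=0000000000000
After insert 'owl': sets bits 2 6 10 -> bits=0010001000100
After insert 'gnu': sets bits 2 3 12 -> bits=0011001000101
After insert 'ram': sets bits 9 10 12 -> bits=0011001001101
After insert 'koi': sets bits 6 7 9 -> bits=0011001101101
After insert 'jay': sets bits 1 2 7 -> bits=0111001101101
After insert 'elk': sets bits 1 6 -> bits=0111001101101

Answer: 0111001101101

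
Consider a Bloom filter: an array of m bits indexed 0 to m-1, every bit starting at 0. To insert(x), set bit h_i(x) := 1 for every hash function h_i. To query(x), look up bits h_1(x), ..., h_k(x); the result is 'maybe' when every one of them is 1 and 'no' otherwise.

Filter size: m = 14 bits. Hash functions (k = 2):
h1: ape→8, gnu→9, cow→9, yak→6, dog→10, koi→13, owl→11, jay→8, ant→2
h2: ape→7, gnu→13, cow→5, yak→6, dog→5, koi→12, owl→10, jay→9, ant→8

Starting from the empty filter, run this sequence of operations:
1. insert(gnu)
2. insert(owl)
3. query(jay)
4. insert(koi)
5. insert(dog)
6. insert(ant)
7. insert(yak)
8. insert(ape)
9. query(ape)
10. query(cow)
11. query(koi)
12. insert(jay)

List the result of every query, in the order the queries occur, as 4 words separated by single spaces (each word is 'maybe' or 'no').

Answer: no maybe maybe maybe

Derivation:
Start: bits=00000000000000
Op 1: insert gnu -> sets bits 9 13 -> bits=00000000010001
Op 2: insert owl -> sets bits 10 11 -> bits=00000000011101
Op 3: query jay -> checks bit8=0, bit9=1 (has a 0) -> no
Op 4: insert koi -> sets bits 12 13 -> bits=00000000011111
Op 5: insert dog -> sets bits 5 10 -> bits=00000100011111
Op 6: insert ant -> sets bits 2 8 -> bits=00100100111111
Op 7: insert yak -> sets bits 6 -> bits=00100110111111
Op 8: insert ape -> sets bits 7 8 -> bits=00100111111111
Op 9: query ape -> checks bit7=1, bit8=1 (all 1) -> maybe
Op 10: query cow -> checks bit5=1, bit9=1 (all 1) -> maybe
Op 11: query koi -> checks bit12=1, bit13=1 (all 1) -> maybe
Op 12: insert jay -> sets bits 8 9 -> bits=00100111111111
Query results in order: no maybe maybe maybe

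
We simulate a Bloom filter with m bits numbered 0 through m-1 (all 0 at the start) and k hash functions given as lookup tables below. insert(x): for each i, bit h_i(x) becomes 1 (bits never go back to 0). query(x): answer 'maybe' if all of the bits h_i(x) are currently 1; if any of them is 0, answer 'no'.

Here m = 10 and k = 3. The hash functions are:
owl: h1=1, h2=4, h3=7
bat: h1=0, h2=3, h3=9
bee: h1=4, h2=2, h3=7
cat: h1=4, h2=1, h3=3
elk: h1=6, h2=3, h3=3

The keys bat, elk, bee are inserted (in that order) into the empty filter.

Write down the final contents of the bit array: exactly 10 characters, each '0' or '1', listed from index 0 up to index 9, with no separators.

Answer: 1011101101

Derivation:
Start: bits=0000000000
After insert 'bat': sets bits 0 3 9 -> bits=1001000001
After insert 'elk': sets bits 3 6 -> bits=1001001001
After insert 'bee': sets bits 2 4 7 -> bits=1011101101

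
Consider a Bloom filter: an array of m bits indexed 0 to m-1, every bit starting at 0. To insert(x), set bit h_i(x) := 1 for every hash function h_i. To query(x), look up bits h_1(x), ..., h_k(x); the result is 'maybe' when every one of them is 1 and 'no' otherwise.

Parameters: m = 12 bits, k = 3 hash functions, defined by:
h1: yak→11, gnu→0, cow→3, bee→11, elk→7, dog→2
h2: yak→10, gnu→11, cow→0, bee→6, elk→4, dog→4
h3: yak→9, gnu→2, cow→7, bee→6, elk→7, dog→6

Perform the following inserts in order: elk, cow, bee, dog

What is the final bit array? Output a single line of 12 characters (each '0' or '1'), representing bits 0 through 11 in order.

Start: bits=000000000000
After insert 'elk': sets bits 4 7 -> bits=000010010000
After insert 'cow': sets bits 0 3 7 -> bits=100110010000
After insert 'bee': sets bits 6 11 -> bits=100110110001
After insert 'dog': sets bits 2 4 6 -> bits=101110110001

Answer: 101110110001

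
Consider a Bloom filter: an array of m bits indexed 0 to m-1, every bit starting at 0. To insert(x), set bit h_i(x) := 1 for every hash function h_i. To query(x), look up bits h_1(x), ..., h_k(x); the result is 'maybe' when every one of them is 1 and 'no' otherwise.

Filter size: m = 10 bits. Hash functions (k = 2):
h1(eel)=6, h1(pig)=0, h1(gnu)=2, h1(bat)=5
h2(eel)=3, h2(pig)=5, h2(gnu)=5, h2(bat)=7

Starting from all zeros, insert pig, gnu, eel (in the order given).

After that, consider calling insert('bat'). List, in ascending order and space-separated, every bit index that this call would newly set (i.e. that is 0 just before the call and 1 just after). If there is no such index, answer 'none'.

Answer: 7

Derivation:
Start: bits=0000000000
After insert 'pig': sets bits 0 5 -> bits=1000010000
After insert 'gnu': sets bits 2 5 -> bits=1010010000
After insert 'eel': sets bits 3 6 -> bits=1011011000
insert 'bat' would touch bits 5 7; currently bit5=1, bit7=0
Bits that are 0 among those (would change 0->1): 7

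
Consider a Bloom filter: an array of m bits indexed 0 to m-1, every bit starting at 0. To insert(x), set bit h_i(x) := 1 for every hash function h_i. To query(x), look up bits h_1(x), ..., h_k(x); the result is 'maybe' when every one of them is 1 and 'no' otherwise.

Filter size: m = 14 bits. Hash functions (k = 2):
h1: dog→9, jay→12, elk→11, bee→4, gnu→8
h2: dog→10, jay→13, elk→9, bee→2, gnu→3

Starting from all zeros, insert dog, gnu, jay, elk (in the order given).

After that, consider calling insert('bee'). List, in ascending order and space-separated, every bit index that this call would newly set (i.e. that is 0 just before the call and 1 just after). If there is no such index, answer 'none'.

Answer: 2 4

Derivation:
Start: bits=00000000000000
After insert 'dog': sets bits 9 10 -> bits=00000000011000
After insert 'gnu': sets bits 3 8 -> bits=00010000111000
After insert 'jay': sets bits 12 13 -> bits=00010000111011
After insert 'elk': sets bits 9 11 -> bits=00010000111111
insert 'bee' would touch bits 2 4; currently bit2=0, bit4=0
Bits that are 0 among those (would change 0->1): 2 4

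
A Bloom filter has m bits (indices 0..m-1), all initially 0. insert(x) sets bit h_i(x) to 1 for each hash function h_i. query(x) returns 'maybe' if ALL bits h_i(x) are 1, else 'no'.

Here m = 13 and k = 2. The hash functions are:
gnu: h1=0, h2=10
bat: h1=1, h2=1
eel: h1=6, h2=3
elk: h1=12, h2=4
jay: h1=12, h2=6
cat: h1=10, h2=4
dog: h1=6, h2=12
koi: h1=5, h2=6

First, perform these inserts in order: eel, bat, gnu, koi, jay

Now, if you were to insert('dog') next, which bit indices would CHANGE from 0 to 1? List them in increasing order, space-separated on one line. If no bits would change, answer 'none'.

Start: bits=0000000000000
After insert 'eel': sets bits 3 6 -> bits=0001001000000
After insert 'bat': sets bits 1 -> bits=0101001000000
After insert 'gnu': sets bits 0 10 -> bits=1101001000100
After insert 'koi': sets bits 5 6 -> bits=1101011000100
After insert 'jay': sets bits 6 12 -> bits=1101011000101
insert 'dog' would touch bits 6 12; currently bit6=1, bit12=1
Bits that are 0 among those (would change 0->1): none

Answer: none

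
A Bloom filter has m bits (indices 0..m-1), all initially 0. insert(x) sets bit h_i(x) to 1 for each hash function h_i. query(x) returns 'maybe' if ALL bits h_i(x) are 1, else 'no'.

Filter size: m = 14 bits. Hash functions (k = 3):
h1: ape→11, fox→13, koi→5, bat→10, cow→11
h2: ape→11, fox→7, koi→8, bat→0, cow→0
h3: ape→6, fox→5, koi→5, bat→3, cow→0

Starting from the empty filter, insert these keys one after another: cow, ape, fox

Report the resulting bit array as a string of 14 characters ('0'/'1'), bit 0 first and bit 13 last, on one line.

Answer: 10000111000101

Derivation:
Start: bits=00000000000000
After insert 'cow': sets bits 0 11 -> bits=10000000000100
After insert 'ape': sets bits 6 11 -> bits=10000010000100
After insert 'fox': sets bits 5 7 13 -> bits=10000111000101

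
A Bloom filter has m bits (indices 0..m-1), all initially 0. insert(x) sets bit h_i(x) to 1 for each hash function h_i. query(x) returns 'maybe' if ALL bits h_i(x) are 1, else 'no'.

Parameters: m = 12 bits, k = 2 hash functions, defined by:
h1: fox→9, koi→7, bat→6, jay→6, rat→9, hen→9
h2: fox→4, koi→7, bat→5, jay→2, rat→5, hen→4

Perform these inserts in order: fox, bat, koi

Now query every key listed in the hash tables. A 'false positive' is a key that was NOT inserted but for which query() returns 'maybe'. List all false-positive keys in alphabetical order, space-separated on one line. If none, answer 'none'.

Start: bits=000000000000
After insert 'fox': sets bits 4 9 -> bits=000010000100
After insert 'bat': sets bits 5 6 -> bits=000011100100
After insert 'koi': sets bits 7 -> bits=000011110100
Not inserted: hen jay rat — query each against bits=000011110100:
query hen: checks bit4=1, bit9=1 (all 1) -> maybe => FALSE POSITIVE
query jay: checks bit2=0, bit6=1 (has a 0) -> no => not a false positive
query rat: checks bit5=1, bit9=1 (all 1) -> maybe => FALSE POSITIVE
False positives (alphabetical): hen rat

Answer: hen rat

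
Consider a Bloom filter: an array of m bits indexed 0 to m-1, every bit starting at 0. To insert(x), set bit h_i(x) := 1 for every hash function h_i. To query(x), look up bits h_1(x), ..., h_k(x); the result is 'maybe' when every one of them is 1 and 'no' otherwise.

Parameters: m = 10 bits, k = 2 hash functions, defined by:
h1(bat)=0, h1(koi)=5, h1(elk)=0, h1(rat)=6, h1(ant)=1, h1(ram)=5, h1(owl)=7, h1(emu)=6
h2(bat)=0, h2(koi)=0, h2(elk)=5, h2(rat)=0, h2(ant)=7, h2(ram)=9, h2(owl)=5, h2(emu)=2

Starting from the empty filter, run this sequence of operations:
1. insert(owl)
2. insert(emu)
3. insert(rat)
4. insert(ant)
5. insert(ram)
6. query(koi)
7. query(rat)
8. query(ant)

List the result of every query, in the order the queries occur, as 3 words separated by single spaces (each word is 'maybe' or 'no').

Start: bits=0000000000
Op 1: insert owl -> sets bits 5 7 -> bits=0000010100
Op 2: insert emu -> sets bits 2 6 -> bits=0010011100
Op 3: insert rat -> sets bits 0 6 -> bits=1010011100
Op 4: insert ant -> sets bits 1 7 -> bits=1110011100
Op 5: insert ram -> sets bits 5 9 -> bits=1110011101
Op 6: query koi -> checks bit0=1, bit5=1 (all 1) -> maybe
Op 7: query rat -> checks bit0=1, bit6=1 (all 1) -> maybe
Op 8: query ant -> checks bit1=1, bit7=1 (all 1) -> maybe
Query results in order: maybe maybe maybe

Answer: maybe maybe maybe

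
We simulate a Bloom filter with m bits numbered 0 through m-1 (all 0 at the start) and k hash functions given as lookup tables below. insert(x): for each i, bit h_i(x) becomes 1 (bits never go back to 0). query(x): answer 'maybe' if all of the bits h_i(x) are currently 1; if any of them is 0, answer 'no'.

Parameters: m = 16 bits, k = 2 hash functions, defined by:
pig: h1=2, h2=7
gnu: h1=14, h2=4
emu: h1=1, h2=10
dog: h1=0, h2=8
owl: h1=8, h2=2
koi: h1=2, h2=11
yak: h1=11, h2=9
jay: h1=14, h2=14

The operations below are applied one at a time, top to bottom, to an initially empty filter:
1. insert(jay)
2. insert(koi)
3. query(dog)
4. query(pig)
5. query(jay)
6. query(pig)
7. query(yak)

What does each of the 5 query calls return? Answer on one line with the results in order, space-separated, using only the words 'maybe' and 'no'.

Start: bits=0000000000000000
Op 1: insert jay -> sets bits 14 -> bits=0000000000000010
Op 2: insert koi -> sets bits 2 11 -> bits=0010000000010010
Op 3: query dog -> checks bit0=0, bit8=0 (has a 0) -> no
Op 4: query pig -> checks bit2=1, bit7=0 (has a 0) -> no
Op 5: query jay -> checks bit14=1 (all 1) -> maybe
Op 6: query pig -> checks bit2=1, bit7=0 (has a 0) -> no
Op 7: query yak -> checks bit9=0, bit11=1 (has a 0) -> no
Query results in order: no no maybe no no

Answer: no no maybe no no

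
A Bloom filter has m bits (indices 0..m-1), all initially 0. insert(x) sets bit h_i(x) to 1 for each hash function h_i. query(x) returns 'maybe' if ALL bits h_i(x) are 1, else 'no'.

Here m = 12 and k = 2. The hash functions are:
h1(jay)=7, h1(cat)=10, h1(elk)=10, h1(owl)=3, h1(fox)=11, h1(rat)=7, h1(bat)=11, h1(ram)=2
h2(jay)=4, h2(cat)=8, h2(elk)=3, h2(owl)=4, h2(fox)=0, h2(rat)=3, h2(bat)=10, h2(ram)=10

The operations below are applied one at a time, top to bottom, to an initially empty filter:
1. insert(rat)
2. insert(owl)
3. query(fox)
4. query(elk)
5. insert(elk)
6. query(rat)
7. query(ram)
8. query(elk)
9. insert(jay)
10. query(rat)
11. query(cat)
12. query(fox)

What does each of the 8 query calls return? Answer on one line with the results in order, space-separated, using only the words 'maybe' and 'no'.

Start: bits=000000000000
Op 1: insert rat -> sets bits 3 7 -> bits=000100010000
Op 2: insert owl -> sets bits 3 4 -> bits=000110010000
Op 3: query fox -> checks bit0=0, bit11=0 (has a 0) -> no
Op 4: query elk -> checks bit3=1, bit10=0 (has a 0) -> no
Op 5: insert elk -> sets bits 3 10 -> bits=000110010010
Op 6: query rat -> checks bit3=1, bit7=1 (all 1) -> maybe
Op 7: query ram -> checks bit2=0, bit10=1 (has a 0) -> no
Op 8: query elk -> checks bit3=1, bit10=1 (all 1) -> maybe
Op 9: insert jay -> sets bits 4 7 -> bits=000110010010
Op 10: query rat -> checks bit3=1, bit7=1 (all 1) -> maybe
Op 11: query cat -> checks bit8=0, bit10=1 (has a 0) -> no
Op 12: query fox -> checks bit0=0, bit11=0 (has a 0) -> no
Query results in order: no no maybe no maybe maybe no no

Answer: no no maybe no maybe maybe no no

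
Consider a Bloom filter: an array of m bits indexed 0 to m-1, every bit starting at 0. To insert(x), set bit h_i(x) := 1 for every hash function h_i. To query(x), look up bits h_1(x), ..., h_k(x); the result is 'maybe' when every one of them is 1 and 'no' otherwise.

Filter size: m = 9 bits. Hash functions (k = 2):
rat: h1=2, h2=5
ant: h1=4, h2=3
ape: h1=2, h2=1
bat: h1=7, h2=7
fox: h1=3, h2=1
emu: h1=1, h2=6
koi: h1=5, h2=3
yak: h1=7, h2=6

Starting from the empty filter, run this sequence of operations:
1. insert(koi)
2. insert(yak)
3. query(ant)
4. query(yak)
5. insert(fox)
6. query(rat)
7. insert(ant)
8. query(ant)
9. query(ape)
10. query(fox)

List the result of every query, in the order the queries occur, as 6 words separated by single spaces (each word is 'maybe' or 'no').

Answer: no maybe no maybe no maybe

Derivation:
Start: bits=000000000
Op 1: insert koi -> sets bits 3 5 -> bits=000101000
Op 2: insert yak -> sets bits 6 7 -> bits=000101110
Op 3: query ant -> checks bit3=1, bit4=0 (has a 0) -> no
Op 4: query yak -> checks bit6=1, bit7=1 (all 1) -> maybe
Op 5: insert fox -> sets bits 1 3 -> bits=010101110
Op 6: query rat -> checks bit2=0, bit5=1 (has a 0) -> no
Op 7: insert ant -> sets bits 3 4 -> bits=010111110
Op 8: query ant -> checks bit3=1, bit4=1 (all 1) -> maybe
Op 9: query ape -> checks bit1=1, bit2=0 (has a 0) -> no
Op 10: query fox -> checks bit1=1, bit3=1 (all 1) -> maybe
Query results in order: no maybe no maybe no maybe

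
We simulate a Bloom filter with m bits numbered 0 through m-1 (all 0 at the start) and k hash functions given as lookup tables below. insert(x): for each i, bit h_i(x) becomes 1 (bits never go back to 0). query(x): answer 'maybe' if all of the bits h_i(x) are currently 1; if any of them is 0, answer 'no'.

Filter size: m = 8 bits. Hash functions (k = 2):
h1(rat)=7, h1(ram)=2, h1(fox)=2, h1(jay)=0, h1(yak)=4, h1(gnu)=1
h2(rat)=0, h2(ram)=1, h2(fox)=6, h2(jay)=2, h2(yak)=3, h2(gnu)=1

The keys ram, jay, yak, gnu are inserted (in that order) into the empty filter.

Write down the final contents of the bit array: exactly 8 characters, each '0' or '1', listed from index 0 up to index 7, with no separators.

Start: bits=00000000
After insert 'ram': sets bits 1 2 -> bits=01100000
After insert 'jay': sets bits 0 2 -> bits=11100000
After insert 'yak': sets bits 3 4 -> bits=11111000
After insert 'gnu': sets bits 1 -> bits=11111000

Answer: 11111000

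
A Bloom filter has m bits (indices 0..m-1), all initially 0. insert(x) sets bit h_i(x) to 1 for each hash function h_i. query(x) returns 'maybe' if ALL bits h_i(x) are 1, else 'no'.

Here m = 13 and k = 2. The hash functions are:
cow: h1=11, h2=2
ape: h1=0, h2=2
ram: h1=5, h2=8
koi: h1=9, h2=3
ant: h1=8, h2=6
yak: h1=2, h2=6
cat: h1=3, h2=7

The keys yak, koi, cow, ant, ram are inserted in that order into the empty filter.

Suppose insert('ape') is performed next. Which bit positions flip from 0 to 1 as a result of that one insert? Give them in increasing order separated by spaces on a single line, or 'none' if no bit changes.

Start: bits=0000000000000
After insert 'yak': sets bits 2 6 -> bits=0010001000000
After insert 'koi': sets bits 3 9 -> bits=0011001001000
After insert 'cow': sets bits 2 11 -> bits=0011001001010
After insert 'ant': sets bits 6 8 -> bits=0011001011010
After insert 'ram': sets bits 5 8 -> bits=0011011011010
insert 'ape' would touch bits 0 2; currently bit0=0, bit2=1
Bits that are 0 among those (would change 0->1): 0

Answer: 0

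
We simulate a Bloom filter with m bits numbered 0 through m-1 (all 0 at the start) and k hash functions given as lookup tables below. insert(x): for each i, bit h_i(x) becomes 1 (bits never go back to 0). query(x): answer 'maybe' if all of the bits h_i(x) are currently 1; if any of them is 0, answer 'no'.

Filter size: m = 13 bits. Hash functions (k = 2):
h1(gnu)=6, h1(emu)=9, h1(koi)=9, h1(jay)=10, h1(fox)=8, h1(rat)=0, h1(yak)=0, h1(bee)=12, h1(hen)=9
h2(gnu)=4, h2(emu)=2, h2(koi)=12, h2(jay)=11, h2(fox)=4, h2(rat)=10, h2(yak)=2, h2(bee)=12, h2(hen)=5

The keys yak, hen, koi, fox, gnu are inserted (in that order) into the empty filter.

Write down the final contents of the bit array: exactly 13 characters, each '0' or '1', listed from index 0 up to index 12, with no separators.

Start: bits=0000000000000
After insert 'yak': sets bits 0 2 -> bits=1010000000000
After insert 'hen': sets bits 5 9 -> bits=1010010001000
After insert 'koi': sets bits 9 12 -> bits=1010010001001
After insert 'fox': sets bits 4 8 -> bits=1010110011001
After insert 'gnu': sets bits 4 6 -> bits=1010111011001

Answer: 1010111011001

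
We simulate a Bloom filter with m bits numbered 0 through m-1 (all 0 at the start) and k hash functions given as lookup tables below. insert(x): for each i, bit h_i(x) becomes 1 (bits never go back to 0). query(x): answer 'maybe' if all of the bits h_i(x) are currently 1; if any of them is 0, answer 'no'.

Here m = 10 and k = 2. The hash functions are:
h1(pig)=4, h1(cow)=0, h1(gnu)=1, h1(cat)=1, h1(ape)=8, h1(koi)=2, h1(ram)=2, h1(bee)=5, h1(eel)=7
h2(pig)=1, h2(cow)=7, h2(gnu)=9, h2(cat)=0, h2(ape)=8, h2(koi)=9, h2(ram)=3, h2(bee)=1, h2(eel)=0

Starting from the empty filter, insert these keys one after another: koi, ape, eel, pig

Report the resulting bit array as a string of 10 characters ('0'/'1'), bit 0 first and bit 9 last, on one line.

Start: bits=0000000000
After insert 'koi': sets bits 2 9 -> bits=0010000001
After insert 'ape': sets bits 8 -> bits=0010000011
After insert 'eel': sets bits 0 7 -> bits=1010000111
After insert 'pig': sets bits 1 4 -> bits=1110100111

Answer: 1110100111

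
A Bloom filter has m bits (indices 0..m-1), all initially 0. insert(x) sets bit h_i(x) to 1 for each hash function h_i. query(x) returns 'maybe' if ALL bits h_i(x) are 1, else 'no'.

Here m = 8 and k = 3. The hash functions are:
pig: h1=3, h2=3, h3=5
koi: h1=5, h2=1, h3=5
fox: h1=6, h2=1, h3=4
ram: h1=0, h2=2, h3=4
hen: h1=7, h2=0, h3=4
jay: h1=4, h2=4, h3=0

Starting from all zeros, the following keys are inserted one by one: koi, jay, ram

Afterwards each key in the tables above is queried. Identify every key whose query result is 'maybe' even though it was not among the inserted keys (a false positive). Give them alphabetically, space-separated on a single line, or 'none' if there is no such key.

Start: bits=00000000
After insert 'koi': sets bits 1 5 -> bits=01000100
After insert 'jay': sets bits 0 4 -> bits=11001100
After insert 'ram': sets bits 0 2 4 -> bits=11101100
Not inserted: fox hen pig — query each against bits=11101100:
query fox: checks bit1=1, bit4=1, bit6=0 (has a 0) -> no => not a false positive
query hen: checks bit0=1, bit4=1, bit7=0 (has a 0) -> no => not a false positive
query pig: checks bit3=0, bit5=1 (has a 0) -> no => not a false positive
False positives (alphabetical): none

Answer: none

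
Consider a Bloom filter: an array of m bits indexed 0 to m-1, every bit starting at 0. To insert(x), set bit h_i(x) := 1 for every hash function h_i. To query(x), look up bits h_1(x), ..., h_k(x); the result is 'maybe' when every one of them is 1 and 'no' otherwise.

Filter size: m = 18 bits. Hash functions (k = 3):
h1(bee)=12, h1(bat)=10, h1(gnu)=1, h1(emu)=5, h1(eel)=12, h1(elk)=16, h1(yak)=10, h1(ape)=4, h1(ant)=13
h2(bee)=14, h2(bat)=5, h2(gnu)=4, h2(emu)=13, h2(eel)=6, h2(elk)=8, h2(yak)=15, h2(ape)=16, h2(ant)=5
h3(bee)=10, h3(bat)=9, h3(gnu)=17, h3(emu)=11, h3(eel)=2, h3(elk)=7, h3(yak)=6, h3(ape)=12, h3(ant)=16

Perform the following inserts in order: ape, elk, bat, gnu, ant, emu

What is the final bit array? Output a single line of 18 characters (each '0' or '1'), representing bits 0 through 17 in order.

Start: bits=000000000000000000
After insert 'ape': sets bits 4 12 16 -> bits=000010000000100010
After insert 'elk': sets bits 7 8 16 -> bits=000010011000100010
After insert 'bat': sets bits 5 9 10 -> bits=000011011110100010
After insert 'gnu': sets bits 1 4 17 -> bits=010011011110100011
After insert 'ant': sets bits 5 13 16 -> bits=010011011110110011
After insert 'emu': sets bits 5 11 13 -> bits=010011011111110011

Answer: 010011011111110011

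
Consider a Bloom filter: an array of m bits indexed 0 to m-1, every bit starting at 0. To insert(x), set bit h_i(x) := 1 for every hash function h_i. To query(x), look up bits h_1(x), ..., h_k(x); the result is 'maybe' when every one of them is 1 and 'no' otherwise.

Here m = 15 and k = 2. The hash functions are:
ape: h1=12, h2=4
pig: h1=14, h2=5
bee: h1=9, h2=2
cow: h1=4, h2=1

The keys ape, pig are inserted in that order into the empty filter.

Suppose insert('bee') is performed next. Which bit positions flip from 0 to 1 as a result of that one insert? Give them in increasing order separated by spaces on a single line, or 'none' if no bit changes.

Answer: 2 9

Derivation:
Start: bits=000000000000000
After insert 'ape': sets bits 4 12 -> bits=000010000000100
After insert 'pig': sets bits 5 14 -> bits=000011000000101
insert 'bee' would touch bits 2 9; currently bit2=0, bit9=0
Bits that are 0 among those (would change 0->1): 2 9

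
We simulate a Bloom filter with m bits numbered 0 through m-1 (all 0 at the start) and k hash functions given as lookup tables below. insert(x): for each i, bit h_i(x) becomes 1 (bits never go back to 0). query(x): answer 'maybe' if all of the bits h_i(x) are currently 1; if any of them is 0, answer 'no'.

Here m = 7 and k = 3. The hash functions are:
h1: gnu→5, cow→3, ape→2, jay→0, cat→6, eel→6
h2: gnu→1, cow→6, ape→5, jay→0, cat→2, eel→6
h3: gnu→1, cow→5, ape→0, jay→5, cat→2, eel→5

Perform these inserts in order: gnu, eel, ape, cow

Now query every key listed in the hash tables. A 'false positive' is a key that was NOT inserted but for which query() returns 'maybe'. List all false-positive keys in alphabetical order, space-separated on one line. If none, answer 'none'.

Start: bits=0000000
After insert 'gnu': sets bits 1 5 -> bits=0100010
After insert 'eel': sets bits 5 6 -> bits=0100011
After insert 'ape': sets bits 0 2 5 -> bits=1110011
After insert 'cow': sets bits 3 5 6 -> bits=1111011
Not inserted: cat jay — query each against bits=1111011:
query cat: checks bit2=1, bit6=1 (all 1) -> maybe => FALSE POSITIVE
query jay: checks bit0=1, bit5=1 (all 1) -> maybe => FALSE POSITIVE
False positives (alphabetical): cat jay

Answer: cat jay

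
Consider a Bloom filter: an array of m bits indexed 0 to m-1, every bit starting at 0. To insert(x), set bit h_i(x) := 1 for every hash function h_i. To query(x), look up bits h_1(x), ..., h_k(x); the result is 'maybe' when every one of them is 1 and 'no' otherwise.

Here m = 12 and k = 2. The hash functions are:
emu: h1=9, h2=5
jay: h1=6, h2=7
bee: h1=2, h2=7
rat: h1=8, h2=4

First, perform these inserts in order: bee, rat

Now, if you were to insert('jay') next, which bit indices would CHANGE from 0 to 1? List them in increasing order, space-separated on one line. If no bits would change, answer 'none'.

Start: bits=000000000000
After insert 'bee': sets bits 2 7 -> bits=001000010000
After insert 'rat': sets bits 4 8 -> bits=001010011000
insert 'jay' would touch bits 6 7; currently bit6=0, bit7=1
Bits that are 0 among those (would change 0->1): 6

Answer: 6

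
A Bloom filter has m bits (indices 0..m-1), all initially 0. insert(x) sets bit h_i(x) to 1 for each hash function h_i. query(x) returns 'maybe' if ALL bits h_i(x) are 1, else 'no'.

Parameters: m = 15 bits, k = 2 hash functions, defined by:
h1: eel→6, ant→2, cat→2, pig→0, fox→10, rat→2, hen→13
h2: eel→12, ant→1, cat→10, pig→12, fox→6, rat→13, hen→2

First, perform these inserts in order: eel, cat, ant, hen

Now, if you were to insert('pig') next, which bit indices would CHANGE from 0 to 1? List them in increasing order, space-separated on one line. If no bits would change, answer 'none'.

Start: bits=000000000000000
After insert 'eel': sets bits 6 12 -> bits=000000100000100
After insert 'cat': sets bits 2 10 -> bits=001000100010100
After insert 'ant': sets bits 1 2 -> bits=011000100010100
After insert 'hen': sets bits 2 13 -> bits=011000100010110
insert 'pig' would touch bits 0 12; currently bit0=0, bit12=1
Bits that are 0 among those (would change 0->1): 0

Answer: 0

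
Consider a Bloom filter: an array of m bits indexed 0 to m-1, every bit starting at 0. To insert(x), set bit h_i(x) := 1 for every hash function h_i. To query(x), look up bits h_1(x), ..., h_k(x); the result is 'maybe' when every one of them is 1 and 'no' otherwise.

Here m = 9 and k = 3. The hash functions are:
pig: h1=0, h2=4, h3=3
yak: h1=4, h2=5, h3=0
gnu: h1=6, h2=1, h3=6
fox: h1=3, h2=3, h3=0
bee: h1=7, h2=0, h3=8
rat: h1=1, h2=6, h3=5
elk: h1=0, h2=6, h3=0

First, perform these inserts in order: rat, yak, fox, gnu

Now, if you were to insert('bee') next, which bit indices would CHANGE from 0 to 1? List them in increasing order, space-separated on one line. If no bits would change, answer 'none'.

Answer: 7 8

Derivation:
Start: bits=000000000
After insert 'rat': sets bits 1 5 6 -> bits=010001100
After insert 'yak': sets bits 0 4 5 -> bits=110011100
After insert 'fox': sets bits 0 3 -> bits=110111100
After insert 'gnu': sets bits 1 6 -> bits=110111100
insert 'bee' would touch bits 0 7 8; currently bit0=1, bit7=0, bit8=0
Bits that are 0 among those (would change 0->1): 7 8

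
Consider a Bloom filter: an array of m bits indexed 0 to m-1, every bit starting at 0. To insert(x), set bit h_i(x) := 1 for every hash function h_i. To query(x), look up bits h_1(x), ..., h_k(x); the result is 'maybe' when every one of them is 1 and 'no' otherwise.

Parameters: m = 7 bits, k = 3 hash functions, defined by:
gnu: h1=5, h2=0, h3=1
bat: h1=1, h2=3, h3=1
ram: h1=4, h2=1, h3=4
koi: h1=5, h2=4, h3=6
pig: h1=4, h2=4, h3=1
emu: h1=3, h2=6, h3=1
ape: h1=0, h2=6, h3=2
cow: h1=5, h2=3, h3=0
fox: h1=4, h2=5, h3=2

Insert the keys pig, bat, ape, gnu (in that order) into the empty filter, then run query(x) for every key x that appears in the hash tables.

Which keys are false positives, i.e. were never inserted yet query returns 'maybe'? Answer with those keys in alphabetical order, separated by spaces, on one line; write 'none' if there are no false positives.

Answer: cow emu fox koi ram

Derivation:
Start: bits=0000000
After insert 'pig': sets bits 1 4 -> bits=0100100
After insert 'bat': sets bits 1 3 -> bits=0101100
After insert 'ape': sets bits 0 2 6 -> bits=1111101
After insert 'gnu': sets bits 0 1 5 -> bits=1111111
Not inserted: cow emu fox koi ram — query each against bits=1111111:
query cow: checks bit0=1, bit3=1, bit5=1 (all 1) -> maybe => FALSE POSITIVE
query emu: checks bit1=1, bit3=1, bit6=1 (all 1) -> maybe => FALSE POSITIVE
query fox: checks bit2=1, bit4=1, bit5=1 (all 1) -> maybe => FALSE POSITIVE
query koi: checks bit4=1, bit5=1, bit6=1 (all 1) -> maybe => FALSE POSITIVE
query ram: checks bit1=1, bit4=1 (all 1) -> maybe => FALSE POSITIVE
False positives (alphabetical): cow emu fox koi ram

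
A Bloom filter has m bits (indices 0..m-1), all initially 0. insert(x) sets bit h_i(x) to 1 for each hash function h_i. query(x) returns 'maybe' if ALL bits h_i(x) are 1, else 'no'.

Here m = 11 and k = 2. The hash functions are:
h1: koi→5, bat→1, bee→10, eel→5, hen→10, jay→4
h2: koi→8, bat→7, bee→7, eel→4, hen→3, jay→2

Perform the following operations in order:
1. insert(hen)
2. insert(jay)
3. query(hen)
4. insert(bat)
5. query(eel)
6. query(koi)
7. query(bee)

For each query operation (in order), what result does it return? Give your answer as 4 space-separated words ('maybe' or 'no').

Start: bits=00000000000
Op 1: insert hen -> sets bits 3 10 -> bits=00010000001
Op 2: insert jay -> sets bits 2 4 -> bits=00111000001
Op 3: query hen -> checks bit3=1, bit10=1 (all 1) -> maybe
Op 4: insert bat -> sets bits 1 7 -> bits=01111001001
Op 5: query eel -> checks bit4=1, bit5=0 (has a 0) -> no
Op 6: query koi -> checks bit5=0, bit8=0 (has a 0) -> no
Op 7: query bee -> checks bit7=1, bit10=1 (all 1) -> maybe
Query results in order: maybe no no maybe

Answer: maybe no no maybe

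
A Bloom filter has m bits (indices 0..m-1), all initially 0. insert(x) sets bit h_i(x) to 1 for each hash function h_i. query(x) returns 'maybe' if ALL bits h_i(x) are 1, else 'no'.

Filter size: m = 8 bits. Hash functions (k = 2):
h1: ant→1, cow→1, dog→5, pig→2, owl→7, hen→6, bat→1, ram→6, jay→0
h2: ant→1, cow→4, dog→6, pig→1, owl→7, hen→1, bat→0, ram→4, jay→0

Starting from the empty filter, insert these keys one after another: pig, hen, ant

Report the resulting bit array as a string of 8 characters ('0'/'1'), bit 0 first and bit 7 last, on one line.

Answer: 01100010

Derivation:
Start: bits=00000000
After insert 'pig': sets bits 1 2 -> bits=01100000
After insert 'hen': sets bits 1 6 -> bits=01100010
After insert 'ant': sets bits 1 -> bits=01100010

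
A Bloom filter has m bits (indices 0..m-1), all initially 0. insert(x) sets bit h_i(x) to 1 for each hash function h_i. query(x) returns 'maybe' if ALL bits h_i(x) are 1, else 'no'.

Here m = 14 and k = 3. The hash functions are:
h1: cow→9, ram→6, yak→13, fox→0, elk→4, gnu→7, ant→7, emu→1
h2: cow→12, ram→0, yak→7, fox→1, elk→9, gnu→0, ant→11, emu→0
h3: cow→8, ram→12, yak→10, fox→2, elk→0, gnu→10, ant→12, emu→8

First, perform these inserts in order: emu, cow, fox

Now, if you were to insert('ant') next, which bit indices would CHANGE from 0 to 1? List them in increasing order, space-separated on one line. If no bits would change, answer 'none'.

Answer: 7 11

Derivation:
Start: bits=00000000000000
After insert 'emu': sets bits 0 1 8 -> bits=11000000100000
After insert 'cow': sets bits 8 9 12 -> bits=11000000110010
After insert 'fox': sets bits 0 1 2 -> bits=11100000110010
insert 'ant' would touch bits 7 11 12; currently bit7=0, bit11=0, bit12=1
Bits that are 0 among those (would change 0->1): 7 11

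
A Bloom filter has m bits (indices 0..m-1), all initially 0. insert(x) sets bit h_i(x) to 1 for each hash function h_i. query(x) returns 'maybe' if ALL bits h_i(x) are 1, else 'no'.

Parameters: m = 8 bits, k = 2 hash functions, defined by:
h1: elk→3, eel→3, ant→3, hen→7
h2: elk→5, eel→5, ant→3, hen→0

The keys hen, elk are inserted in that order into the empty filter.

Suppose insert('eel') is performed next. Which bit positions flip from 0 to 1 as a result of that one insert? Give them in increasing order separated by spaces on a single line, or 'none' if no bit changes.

Start: bits=00000000
After insert 'hen': sets bits 0 7 -> bits=10000001
After insert 'elk': sets bits 3 5 -> bits=10010101
insert 'eel' would touch bits 3 5; currently bit3=1, bit5=1
Bits that are 0 among those (would change 0->1): none

Answer: none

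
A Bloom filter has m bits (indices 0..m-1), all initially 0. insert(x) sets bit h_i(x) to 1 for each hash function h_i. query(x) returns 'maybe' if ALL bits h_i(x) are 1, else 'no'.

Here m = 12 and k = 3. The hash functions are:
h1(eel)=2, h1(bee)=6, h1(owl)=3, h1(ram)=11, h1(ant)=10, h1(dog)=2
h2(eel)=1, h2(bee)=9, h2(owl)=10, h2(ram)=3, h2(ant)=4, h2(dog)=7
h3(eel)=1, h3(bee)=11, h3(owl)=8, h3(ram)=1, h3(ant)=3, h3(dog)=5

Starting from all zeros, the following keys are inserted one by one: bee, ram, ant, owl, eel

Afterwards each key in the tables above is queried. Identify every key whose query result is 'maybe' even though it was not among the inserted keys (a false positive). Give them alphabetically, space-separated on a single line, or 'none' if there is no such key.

Start: bits=000000000000
After insert 'bee': sets bits 6 9 11 -> bits=000000100101
After insert 'ram': sets bits 1 3 11 -> bits=010100100101
After insert 'ant': sets bits 3 4 10 -> bits=010110100111
After insert 'owl': sets bits 3 8 10 -> bits=010110101111
After insert 'eel': sets bits 1 2 -> bits=011110101111
Not inserted: dog — query each against bits=011110101111:
query dog: checks bit2=1, bit5=0, bit7=0 (has a 0) -> no => not a false positive
False positives (alphabetical): none

Answer: none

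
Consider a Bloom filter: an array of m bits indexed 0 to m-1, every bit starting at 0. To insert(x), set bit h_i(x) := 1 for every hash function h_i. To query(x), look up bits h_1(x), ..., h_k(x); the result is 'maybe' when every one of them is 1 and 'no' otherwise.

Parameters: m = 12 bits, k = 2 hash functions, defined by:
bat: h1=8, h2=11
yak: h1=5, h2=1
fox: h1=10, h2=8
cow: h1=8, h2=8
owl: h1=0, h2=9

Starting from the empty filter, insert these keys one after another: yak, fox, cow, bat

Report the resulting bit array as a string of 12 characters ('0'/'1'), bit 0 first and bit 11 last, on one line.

Answer: 010001001011

Derivation:
Start: bits=000000000000
After insert 'yak': sets bits 1 5 -> bits=010001000000
After insert 'fox': sets bits 8 10 -> bits=010001001010
After insert 'cow': sets bits 8 -> bits=010001001010
After insert 'bat': sets bits 8 11 -> bits=010001001011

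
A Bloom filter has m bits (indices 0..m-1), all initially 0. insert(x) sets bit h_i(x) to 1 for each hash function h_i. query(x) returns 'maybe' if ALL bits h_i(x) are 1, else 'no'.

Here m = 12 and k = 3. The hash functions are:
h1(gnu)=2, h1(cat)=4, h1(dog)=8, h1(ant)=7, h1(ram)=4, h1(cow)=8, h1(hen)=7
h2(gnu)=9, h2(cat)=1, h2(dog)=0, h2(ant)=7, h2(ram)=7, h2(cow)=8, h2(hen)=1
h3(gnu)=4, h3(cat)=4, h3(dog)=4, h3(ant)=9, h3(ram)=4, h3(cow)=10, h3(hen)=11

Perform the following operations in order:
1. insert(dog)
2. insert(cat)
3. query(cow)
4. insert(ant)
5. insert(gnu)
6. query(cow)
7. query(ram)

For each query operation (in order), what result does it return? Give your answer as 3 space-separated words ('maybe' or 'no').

Answer: no no maybe

Derivation:
Start: bits=000000000000
Op 1: insert dog -> sets bits 0 4 8 -> bits=100010001000
Op 2: insert cat -> sets bits 1 4 -> bits=110010001000
Op 3: query cow -> checks bit8=1, bit10=0 (has a 0) -> no
Op 4: insert ant -> sets bits 7 9 -> bits=110010011100
Op 5: insert gnu -> sets bits 2 4 9 -> bits=111010011100
Op 6: query cow -> checks bit8=1, bit10=0 (has a 0) -> no
Op 7: query ram -> checks bit4=1, bit7=1 (all 1) -> maybe
Query results in order: no no maybe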